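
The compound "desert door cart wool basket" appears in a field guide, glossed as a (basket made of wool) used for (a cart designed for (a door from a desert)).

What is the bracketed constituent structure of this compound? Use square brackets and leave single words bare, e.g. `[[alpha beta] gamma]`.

[[[desert door] cart] [wool basket]]

At the top level: head "basket" (specifically "wool basket"); modifier "desert door cart".
"desert door cart" → head "cart", modifier "desert door".
"desert door" → head "door", modifier "desert".
"wool basket" → head "basket", modifier "wool".
Assembled: [[[desert door] cart] [wool basket]].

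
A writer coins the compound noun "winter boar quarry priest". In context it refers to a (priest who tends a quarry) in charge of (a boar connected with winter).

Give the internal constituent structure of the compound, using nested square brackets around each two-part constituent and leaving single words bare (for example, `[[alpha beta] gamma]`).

[[winter boar] [quarry priest]]

At the top level: head "priest" (specifically "quarry priest"); modifier "winter boar".
"winter boar" → head "boar", modifier "winter".
"quarry priest" → head "priest", modifier "quarry".
So the structure is [[winter boar] [quarry priest]].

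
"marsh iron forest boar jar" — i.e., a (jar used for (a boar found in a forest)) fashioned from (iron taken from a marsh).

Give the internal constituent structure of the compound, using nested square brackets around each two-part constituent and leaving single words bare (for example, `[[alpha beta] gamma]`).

The outermost head in the paraphrase is "jar" (specifically "forest boar jar"), modified by "marsh iron".
Within "marsh iron", the head is "iron" and the modifier is "marsh".
Within "forest boar jar", the head is "jar" and the modifier is "forest boar".
Within "forest boar", the head is "boar" and the modifier is "forest".
So the structure is [[marsh iron] [[forest boar] jar]].

[[marsh iron] [[forest boar] jar]]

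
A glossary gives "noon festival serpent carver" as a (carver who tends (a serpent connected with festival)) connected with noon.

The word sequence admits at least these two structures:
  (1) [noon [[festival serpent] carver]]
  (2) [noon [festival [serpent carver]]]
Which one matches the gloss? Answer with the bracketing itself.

[noon [[festival serpent] carver]]

The paraphrase's head is the "carver" part ("festival serpent carver"); its modifier is "noon".
That top-level split, carried through the inner groups, gives [noon [[festival serpent] carver]].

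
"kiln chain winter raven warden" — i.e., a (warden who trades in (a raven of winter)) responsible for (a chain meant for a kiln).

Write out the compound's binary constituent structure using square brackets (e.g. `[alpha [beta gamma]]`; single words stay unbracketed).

Whole compound: head "warden" (specifically "winter raven warden"), modifier "kiln chain".
Within "kiln chain", the head is "chain" and the modifier is "kiln".
Within "winter raven warden", the head is "warden" and the modifier is "winter raven".
Within "winter raven", the head is "raven" and the modifier is "winter".
Putting it together: [[kiln chain] [[winter raven] warden]].

[[kiln chain] [[winter raven] warden]]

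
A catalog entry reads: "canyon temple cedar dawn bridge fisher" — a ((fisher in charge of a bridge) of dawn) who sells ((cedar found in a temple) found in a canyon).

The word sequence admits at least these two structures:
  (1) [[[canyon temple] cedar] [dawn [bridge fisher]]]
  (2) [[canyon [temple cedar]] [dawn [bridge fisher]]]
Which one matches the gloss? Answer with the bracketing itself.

The paraphrase's head is the "fisher" part ("dawn bridge fisher"); its modifier is "canyon temple cedar".
That top-level split, carried through the inner groups, gives [[canyon [temple cedar]] [dawn [bridge fisher]]].

[[canyon [temple cedar]] [dawn [bridge fisher]]]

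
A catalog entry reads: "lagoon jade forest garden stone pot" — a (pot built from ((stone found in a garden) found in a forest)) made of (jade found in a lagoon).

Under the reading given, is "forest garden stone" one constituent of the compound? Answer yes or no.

The paraphrase groups the words so that "forest garden stone" is one unit: it corresponds to a single parenthesized sub-phrase.
The full structure is [[lagoon jade] [[forest [garden stone]] pot]], in which [forest garden stone] is a constituent.

yes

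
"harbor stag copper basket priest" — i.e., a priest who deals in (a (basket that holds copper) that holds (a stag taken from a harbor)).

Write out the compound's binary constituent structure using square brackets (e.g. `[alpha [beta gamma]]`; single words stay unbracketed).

[[[harbor stag] [copper basket]] priest]

The outermost head in the paraphrase is "priest", modified by "harbor stag copper basket".
Within "harbor stag copper basket", the head is "basket" (specifically "copper basket") and the modifier is "harbor stag".
Within "harbor stag", the head is "stag" and the modifier is "harbor".
Within "copper basket", the head is "basket" and the modifier is "copper".
Putting it together: [[[harbor stag] [copper basket]] priest].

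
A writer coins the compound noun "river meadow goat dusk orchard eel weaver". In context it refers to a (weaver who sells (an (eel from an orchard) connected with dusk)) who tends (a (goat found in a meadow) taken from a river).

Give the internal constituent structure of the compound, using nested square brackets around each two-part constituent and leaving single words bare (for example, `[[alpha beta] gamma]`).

Whole compound: head "weaver" (specifically "dusk orchard eel weaver"), modifier "river meadow goat".
Within "river meadow goat", the head is "goat" (specifically "meadow goat") and the modifier is "river".
Within "meadow goat", the head is "goat" and the modifier is "meadow".
Within "dusk orchard eel weaver", the head is "weaver" and the modifier is "dusk orchard eel".
Within "dusk orchard eel", the head is "eel" (specifically "orchard eel") and the modifier is "dusk".
Within "orchard eel", the head is "eel" and the modifier is "orchard".
Assembled: [[river [meadow goat]] [[dusk [orchard eel]] weaver]].

[[river [meadow goat]] [[dusk [orchard eel]] weaver]]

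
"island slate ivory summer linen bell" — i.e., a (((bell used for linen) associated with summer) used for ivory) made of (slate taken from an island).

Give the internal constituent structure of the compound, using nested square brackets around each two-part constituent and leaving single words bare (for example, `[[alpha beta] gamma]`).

[[island slate] [ivory [summer [linen bell]]]]

At the top level: head "bell" (specifically "ivory summer linen bell"); modifier "island slate".
"island slate" → head "slate", modifier "island".
"ivory summer linen bell" → head "bell" (specifically "summer linen bell"), modifier "ivory".
"summer linen bell" → head "bell" (specifically "linen bell"), modifier "summer".
"linen bell" → head "bell", modifier "linen".
Assembled: [[island slate] [ivory [summer [linen bell]]]].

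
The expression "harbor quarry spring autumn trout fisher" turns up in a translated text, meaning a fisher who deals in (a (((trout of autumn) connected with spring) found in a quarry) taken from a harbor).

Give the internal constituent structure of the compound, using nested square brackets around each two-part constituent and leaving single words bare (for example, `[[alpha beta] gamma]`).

[[harbor [quarry [spring [autumn trout]]]] fisher]

Overall it is a kind of fisher; the modifier is "harbor quarry spring autumn trout".
Within "harbor quarry spring autumn trout", the head is "trout" (specifically "quarry spring autumn trout") and the modifier is "harbor".
Within "quarry spring autumn trout", the head is "trout" (specifically "spring autumn trout") and the modifier is "quarry".
Within "spring autumn trout", the head is "trout" (specifically "autumn trout") and the modifier is "spring".
Within "autumn trout", the head is "trout" and the modifier is "autumn".
Putting it together: [[harbor [quarry [spring [autumn trout]]]] fisher].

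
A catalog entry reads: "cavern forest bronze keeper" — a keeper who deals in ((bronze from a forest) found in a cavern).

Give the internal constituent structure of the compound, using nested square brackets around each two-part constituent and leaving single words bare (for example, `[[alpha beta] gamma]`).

[[cavern [forest bronze]] keeper]

At the top level: head "keeper"; modifier "cavern forest bronze".
"cavern forest bronze" → head "bronze" (specifically "forest bronze"), modifier "cavern".
"forest bronze" → head "bronze", modifier "forest".
So the structure is [[cavern [forest bronze]] keeper].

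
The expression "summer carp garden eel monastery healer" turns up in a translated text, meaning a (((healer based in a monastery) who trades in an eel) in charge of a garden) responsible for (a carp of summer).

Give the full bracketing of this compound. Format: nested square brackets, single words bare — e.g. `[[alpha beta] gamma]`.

[[summer carp] [garden [eel [monastery healer]]]]

The outermost head in the paraphrase is "healer" (specifically "garden eel monastery healer"), modified by "summer carp".
Within "summer carp", the head is "carp" and the modifier is "summer".
Within "garden eel monastery healer", the head is "healer" (specifically "eel monastery healer") and the modifier is "garden".
Within "eel monastery healer", the head is "healer" (specifically "monastery healer") and the modifier is "eel".
Within "monastery healer", the head is "healer" and the modifier is "monastery".
So the structure is [[summer carp] [garden [eel [monastery healer]]]].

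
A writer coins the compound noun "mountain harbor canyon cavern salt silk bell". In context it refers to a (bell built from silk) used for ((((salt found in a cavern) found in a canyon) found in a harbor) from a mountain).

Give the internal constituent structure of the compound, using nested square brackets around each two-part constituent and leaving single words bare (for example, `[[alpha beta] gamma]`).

The outermost head in the paraphrase is "bell" (specifically "silk bell"), modified by "mountain harbor canyon cavern salt".
Within "mountain harbor canyon cavern salt", the head is "salt" (specifically "harbor canyon cavern salt") and the modifier is "mountain".
Within "harbor canyon cavern salt", the head is "salt" (specifically "canyon cavern salt") and the modifier is "harbor".
Within "canyon cavern salt", the head is "salt" (specifically "cavern salt") and the modifier is "canyon".
Within "cavern salt", the head is "salt" and the modifier is "cavern".
Within "silk bell", the head is "bell" and the modifier is "silk".
Assembled: [[mountain [harbor [canyon [cavern salt]]]] [silk bell]].

[[mountain [harbor [canyon [cavern salt]]]] [silk bell]]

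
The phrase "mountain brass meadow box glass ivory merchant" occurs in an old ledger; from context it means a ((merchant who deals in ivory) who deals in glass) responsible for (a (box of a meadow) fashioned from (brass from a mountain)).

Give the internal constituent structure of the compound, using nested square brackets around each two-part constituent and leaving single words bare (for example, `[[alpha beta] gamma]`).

At the top level: head "merchant" (specifically "glass ivory merchant"); modifier "mountain brass meadow box".
Within "mountain brass meadow box", the head is "box" (specifically "meadow box") and the modifier is "mountain brass".
Within "mountain brass", the head is "brass" and the modifier is "mountain".
Within "meadow box", the head is "box" and the modifier is "meadow".
Within "glass ivory merchant", the head is "merchant" (specifically "ivory merchant") and the modifier is "glass".
Within "ivory merchant", the head is "merchant" and the modifier is "ivory".
Putting it together: [[[mountain brass] [meadow box]] [glass [ivory merchant]]].

[[[mountain brass] [meadow box]] [glass [ivory merchant]]]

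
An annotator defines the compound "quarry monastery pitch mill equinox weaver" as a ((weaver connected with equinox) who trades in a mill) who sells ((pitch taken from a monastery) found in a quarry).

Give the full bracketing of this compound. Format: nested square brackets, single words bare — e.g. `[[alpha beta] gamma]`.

The outermost head in the paraphrase is "weaver" (specifically "mill equinox weaver"), modified by "quarry monastery pitch".
Within "quarry monastery pitch", the head is "pitch" (specifically "monastery pitch") and the modifier is "quarry".
Within "monastery pitch", the head is "pitch" and the modifier is "monastery".
Within "mill equinox weaver", the head is "weaver" (specifically "equinox weaver") and the modifier is "mill".
Within "equinox weaver", the head is "weaver" and the modifier is "equinox".
So the structure is [[quarry [monastery pitch]] [mill [equinox weaver]]].

[[quarry [monastery pitch]] [mill [equinox weaver]]]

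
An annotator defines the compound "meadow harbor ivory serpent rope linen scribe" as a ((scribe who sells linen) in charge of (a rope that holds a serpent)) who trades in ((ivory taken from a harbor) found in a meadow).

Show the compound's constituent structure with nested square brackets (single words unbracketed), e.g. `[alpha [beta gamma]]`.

[[meadow [harbor ivory]] [[serpent rope] [linen scribe]]]

Overall it is a kind of scribe (specifically "serpent rope linen scribe"); the modifier is "meadow harbor ivory".
Within "meadow harbor ivory", the head is "ivory" (specifically "harbor ivory") and the modifier is "meadow".
Within "harbor ivory", the head is "ivory" and the modifier is "harbor".
Within "serpent rope linen scribe", the head is "scribe" (specifically "linen scribe") and the modifier is "serpent rope".
Within "serpent rope", the head is "rope" and the modifier is "serpent".
Within "linen scribe", the head is "scribe" and the modifier is "linen".
Putting it together: [[meadow [harbor ivory]] [[serpent rope] [linen scribe]]].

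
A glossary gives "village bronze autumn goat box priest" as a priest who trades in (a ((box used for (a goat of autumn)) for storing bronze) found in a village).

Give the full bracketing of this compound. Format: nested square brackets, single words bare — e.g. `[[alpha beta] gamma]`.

The outermost head in the paraphrase is "priest", modified by "village bronze autumn goat box".
Inside "village bronze autumn goat box": head "box" (specifically "bronze autumn goat box"), modifier "village".
Inside "bronze autumn goat box": head "box" (specifically "autumn goat box"), modifier "bronze".
Inside "autumn goat box": head "box", modifier "autumn goat".
Inside "autumn goat": head "goat", modifier "autumn".
Assembled: [[village [bronze [[autumn goat] box]]] priest].

[[village [bronze [[autumn goat] box]]] priest]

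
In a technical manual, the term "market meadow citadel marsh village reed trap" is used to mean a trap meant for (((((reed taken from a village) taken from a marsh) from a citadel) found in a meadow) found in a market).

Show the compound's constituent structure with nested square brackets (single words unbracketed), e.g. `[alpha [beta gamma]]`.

[[market [meadow [citadel [marsh [village reed]]]]] trap]

At the top level: head "trap"; modifier "market meadow citadel marsh village reed".
Within "market meadow citadel marsh village reed", the head is "reed" (specifically "meadow citadel marsh village reed") and the modifier is "market".
Within "meadow citadel marsh village reed", the head is "reed" (specifically "citadel marsh village reed") and the modifier is "meadow".
Within "citadel marsh village reed", the head is "reed" (specifically "marsh village reed") and the modifier is "citadel".
Within "marsh village reed", the head is "reed" (specifically "village reed") and the modifier is "marsh".
Within "village reed", the head is "reed" and the modifier is "village".
Assembled: [[market [meadow [citadel [marsh [village reed]]]]] trap].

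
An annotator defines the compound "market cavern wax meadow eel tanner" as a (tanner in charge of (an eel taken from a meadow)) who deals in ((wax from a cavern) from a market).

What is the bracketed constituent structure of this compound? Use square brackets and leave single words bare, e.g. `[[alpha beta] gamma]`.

Overall it is a kind of tanner (specifically "meadow eel tanner"); the modifier is "market cavern wax".
Inside "market cavern wax": head "wax" (specifically "cavern wax"), modifier "market".
Inside "cavern wax": head "wax", modifier "cavern".
Inside "meadow eel tanner": head "tanner", modifier "meadow eel".
Inside "meadow eel": head "eel", modifier "meadow".
So the structure is [[market [cavern wax]] [[meadow eel] tanner]].

[[market [cavern wax]] [[meadow eel] tanner]]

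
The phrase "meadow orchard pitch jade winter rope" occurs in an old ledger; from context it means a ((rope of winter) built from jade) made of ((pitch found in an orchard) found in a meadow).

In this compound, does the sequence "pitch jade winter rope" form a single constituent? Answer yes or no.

The top-level split is [meadow orchard pitch] [jade winter rope]; the full structure is [[meadow [orchard pitch]] [jade [winter rope]]].
"pitch jade winter rope" straddles a constituent boundary, so it is not a single unit.

no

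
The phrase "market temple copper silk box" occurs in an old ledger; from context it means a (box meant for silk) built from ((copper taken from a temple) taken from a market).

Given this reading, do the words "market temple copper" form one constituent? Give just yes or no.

yes

The paraphrase groups the words so that "market temple copper" is one unit: it corresponds to a single parenthesized sub-phrase.
The full structure is [[market [temple copper]] [silk box]], in which [market temple copper] is a constituent.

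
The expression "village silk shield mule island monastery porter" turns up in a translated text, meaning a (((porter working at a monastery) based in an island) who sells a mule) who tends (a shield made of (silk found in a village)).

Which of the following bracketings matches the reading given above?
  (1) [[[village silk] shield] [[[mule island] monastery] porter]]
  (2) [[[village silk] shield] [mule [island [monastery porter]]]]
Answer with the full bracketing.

The paraphrase's head is the "porter" part ("mule island monastery porter"); its modifier is "village silk shield".
That top-level split, carried through the inner groups, gives [[[village silk] shield] [mule [island [monastery porter]]]].

[[[village silk] shield] [mule [island [monastery porter]]]]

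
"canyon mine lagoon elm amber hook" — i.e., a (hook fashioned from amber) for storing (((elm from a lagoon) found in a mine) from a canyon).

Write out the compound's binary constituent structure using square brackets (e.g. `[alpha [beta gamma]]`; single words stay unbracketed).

Whole compound: head "hook" (specifically "amber hook"), modifier "canyon mine lagoon elm".
Inside "canyon mine lagoon elm": head "elm" (specifically "mine lagoon elm"), modifier "canyon".
Inside "mine lagoon elm": head "elm" (specifically "lagoon elm"), modifier "mine".
Inside "lagoon elm": head "elm", modifier "lagoon".
Inside "amber hook": head "hook", modifier "amber".
Putting it together: [[canyon [mine [lagoon elm]]] [amber hook]].

[[canyon [mine [lagoon elm]]] [amber hook]]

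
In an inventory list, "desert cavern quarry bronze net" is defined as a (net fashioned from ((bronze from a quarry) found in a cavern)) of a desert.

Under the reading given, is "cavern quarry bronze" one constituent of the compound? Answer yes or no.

The paraphrase groups the words so that "cavern quarry bronze" is one unit: it corresponds to a single parenthesized sub-phrase.
The full structure is [desert [[cavern [quarry bronze]] net]], in which [cavern quarry bronze] is a constituent.

yes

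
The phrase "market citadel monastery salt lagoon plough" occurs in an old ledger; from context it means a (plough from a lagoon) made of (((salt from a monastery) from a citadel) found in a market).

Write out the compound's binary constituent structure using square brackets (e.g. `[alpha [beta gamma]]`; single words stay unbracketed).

Whole compound: head "plough" (specifically "lagoon plough"), modifier "market citadel monastery salt".
Within "market citadel monastery salt", the head is "salt" (specifically "citadel monastery salt") and the modifier is "market".
Within "citadel monastery salt", the head is "salt" (specifically "monastery salt") and the modifier is "citadel".
Within "monastery salt", the head is "salt" and the modifier is "monastery".
Within "lagoon plough", the head is "plough" and the modifier is "lagoon".
Putting it together: [[market [citadel [monastery salt]]] [lagoon plough]].

[[market [citadel [monastery salt]]] [lagoon plough]]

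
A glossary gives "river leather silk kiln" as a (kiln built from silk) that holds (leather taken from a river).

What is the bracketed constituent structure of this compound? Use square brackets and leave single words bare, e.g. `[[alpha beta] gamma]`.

Whole compound: head "kiln" (specifically "silk kiln"), modifier "river leather".
"river leather" → head "leather", modifier "river".
"silk kiln" → head "kiln", modifier "silk".
So the structure is [[river leather] [silk kiln]].

[[river leather] [silk kiln]]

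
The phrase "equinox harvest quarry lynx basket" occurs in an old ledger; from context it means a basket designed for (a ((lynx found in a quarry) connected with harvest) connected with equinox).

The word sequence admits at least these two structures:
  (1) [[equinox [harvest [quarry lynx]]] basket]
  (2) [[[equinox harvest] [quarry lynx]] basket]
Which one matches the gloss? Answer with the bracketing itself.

[[equinox [harvest [quarry lynx]]] basket]

The paraphrase's head is the "basket" part ("basket"); its modifier is "equinox harvest quarry lynx".
That top-level split, carried through the inner groups, gives [[equinox [harvest [quarry lynx]]] basket].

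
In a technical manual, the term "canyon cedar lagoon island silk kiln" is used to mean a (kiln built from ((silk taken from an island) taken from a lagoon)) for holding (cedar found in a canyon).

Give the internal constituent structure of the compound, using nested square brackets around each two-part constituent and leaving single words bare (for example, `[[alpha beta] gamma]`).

[[canyon cedar] [[lagoon [island silk]] kiln]]

The outermost head in the paraphrase is "kiln" (specifically "lagoon island silk kiln"), modified by "canyon cedar".
Inside "canyon cedar": head "cedar", modifier "canyon".
Inside "lagoon island silk kiln": head "kiln", modifier "lagoon island silk".
Inside "lagoon island silk": head "silk" (specifically "island silk"), modifier "lagoon".
Inside "island silk": head "silk", modifier "island".
So the structure is [[canyon cedar] [[lagoon [island silk]] kiln]].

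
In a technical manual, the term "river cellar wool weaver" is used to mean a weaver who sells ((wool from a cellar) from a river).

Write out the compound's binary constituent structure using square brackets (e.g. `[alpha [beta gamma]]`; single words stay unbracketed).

[[river [cellar wool]] weaver]

At the top level: head "weaver"; modifier "river cellar wool".
Within "river cellar wool", the head is "wool" (specifically "cellar wool") and the modifier is "river".
Within "cellar wool", the head is "wool" and the modifier is "cellar".
Putting it together: [[river [cellar wool]] weaver].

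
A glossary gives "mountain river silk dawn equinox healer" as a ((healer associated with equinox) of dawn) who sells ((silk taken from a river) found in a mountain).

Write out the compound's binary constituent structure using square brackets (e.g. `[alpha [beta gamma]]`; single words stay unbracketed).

[[mountain [river silk]] [dawn [equinox healer]]]

The outermost head in the paraphrase is "healer" (specifically "dawn equinox healer"), modified by "mountain river silk".
"mountain river silk" → head "silk" (specifically "river silk"), modifier "mountain".
"river silk" → head "silk", modifier "river".
"dawn equinox healer" → head "healer" (specifically "equinox healer"), modifier "dawn".
"equinox healer" → head "healer", modifier "equinox".
Assembled: [[mountain [river silk]] [dawn [equinox healer]]].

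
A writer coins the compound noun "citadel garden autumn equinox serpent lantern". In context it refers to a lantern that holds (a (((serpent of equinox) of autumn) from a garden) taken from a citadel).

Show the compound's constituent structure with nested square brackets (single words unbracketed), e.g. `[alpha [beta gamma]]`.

[[citadel [garden [autumn [equinox serpent]]]] lantern]

Overall it is a kind of lantern; the modifier is "citadel garden autumn equinox serpent".
Within "citadel garden autumn equinox serpent", the head is "serpent" (specifically "garden autumn equinox serpent") and the modifier is "citadel".
Within "garden autumn equinox serpent", the head is "serpent" (specifically "autumn equinox serpent") and the modifier is "garden".
Within "autumn equinox serpent", the head is "serpent" (specifically "equinox serpent") and the modifier is "autumn".
Within "equinox serpent", the head is "serpent" and the modifier is "equinox".
Putting it together: [[citadel [garden [autumn [equinox serpent]]]] lantern].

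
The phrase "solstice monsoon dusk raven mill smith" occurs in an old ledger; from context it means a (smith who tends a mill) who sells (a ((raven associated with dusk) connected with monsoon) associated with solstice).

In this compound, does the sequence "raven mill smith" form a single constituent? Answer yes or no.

no

The top-level split is [solstice monsoon dusk raven] [mill smith]; the full structure is [[solstice [monsoon [dusk raven]]] [mill smith]].
"raven mill smith" straddles a constituent boundary, so it is not a single unit.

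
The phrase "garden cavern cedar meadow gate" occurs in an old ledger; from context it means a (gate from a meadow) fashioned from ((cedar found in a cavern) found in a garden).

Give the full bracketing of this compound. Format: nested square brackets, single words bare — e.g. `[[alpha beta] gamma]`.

[[garden [cavern cedar]] [meadow gate]]

Overall it is a kind of gate (specifically "meadow gate"); the modifier is "garden cavern cedar".
"garden cavern cedar" → head "cedar" (specifically "cavern cedar"), modifier "garden".
"cavern cedar" → head "cedar", modifier "cavern".
"meadow gate" → head "gate", modifier "meadow".
Assembled: [[garden [cavern cedar]] [meadow gate]].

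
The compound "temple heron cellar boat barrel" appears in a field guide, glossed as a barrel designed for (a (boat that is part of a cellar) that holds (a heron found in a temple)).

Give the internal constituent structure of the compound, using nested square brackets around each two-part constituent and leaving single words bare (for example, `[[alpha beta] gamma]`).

Whole compound: head "barrel", modifier "temple heron cellar boat".
"temple heron cellar boat" → head "boat" (specifically "cellar boat"), modifier "temple heron".
"temple heron" → head "heron", modifier "temple".
"cellar boat" → head "boat", modifier "cellar".
So the structure is [[[temple heron] [cellar boat]] barrel].

[[[temple heron] [cellar boat]] barrel]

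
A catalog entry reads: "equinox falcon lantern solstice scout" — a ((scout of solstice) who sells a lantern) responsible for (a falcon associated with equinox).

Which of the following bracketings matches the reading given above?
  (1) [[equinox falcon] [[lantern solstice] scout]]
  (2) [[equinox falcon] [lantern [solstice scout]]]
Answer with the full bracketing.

[[equinox falcon] [lantern [solstice scout]]]

The paraphrase's head is the "scout" part ("lantern solstice scout"); its modifier is "equinox falcon".
That top-level split, carried through the inner groups, gives [[equinox falcon] [lantern [solstice scout]]].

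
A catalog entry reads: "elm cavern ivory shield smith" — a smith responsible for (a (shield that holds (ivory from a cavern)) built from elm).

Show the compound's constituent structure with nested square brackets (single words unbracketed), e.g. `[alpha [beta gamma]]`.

[[elm [[cavern ivory] shield]] smith]

At the top level: head "smith"; modifier "elm cavern ivory shield".
Within "elm cavern ivory shield", the head is "shield" (specifically "cavern ivory shield") and the modifier is "elm".
Within "cavern ivory shield", the head is "shield" and the modifier is "cavern ivory".
Within "cavern ivory", the head is "ivory" and the modifier is "cavern".
Putting it together: [[elm [[cavern ivory] shield]] smith].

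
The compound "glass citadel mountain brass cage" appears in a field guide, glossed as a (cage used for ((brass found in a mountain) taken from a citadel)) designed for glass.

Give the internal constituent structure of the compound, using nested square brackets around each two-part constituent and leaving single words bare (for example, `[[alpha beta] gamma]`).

At the top level: head "cage" (specifically "citadel mountain brass cage"); modifier "glass".
"citadel mountain brass cage" → head "cage", modifier "citadel mountain brass".
"citadel mountain brass" → head "brass" (specifically "mountain brass"), modifier "citadel".
"mountain brass" → head "brass", modifier "mountain".
Assembled: [glass [[citadel [mountain brass]] cage]].

[glass [[citadel [mountain brass]] cage]]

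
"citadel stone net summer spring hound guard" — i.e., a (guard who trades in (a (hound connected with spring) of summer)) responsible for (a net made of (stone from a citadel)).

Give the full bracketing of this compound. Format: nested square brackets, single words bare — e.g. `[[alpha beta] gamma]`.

[[[citadel stone] net] [[summer [spring hound]] guard]]

Whole compound: head "guard" (specifically "summer spring hound guard"), modifier "citadel stone net".
Inside "citadel stone net": head "net", modifier "citadel stone".
Inside "citadel stone": head "stone", modifier "citadel".
Inside "summer spring hound guard": head "guard", modifier "summer spring hound".
Inside "summer spring hound": head "hound" (specifically "spring hound"), modifier "summer".
Inside "spring hound": head "hound", modifier "spring".
Putting it together: [[[citadel stone] net] [[summer [spring hound]] guard]].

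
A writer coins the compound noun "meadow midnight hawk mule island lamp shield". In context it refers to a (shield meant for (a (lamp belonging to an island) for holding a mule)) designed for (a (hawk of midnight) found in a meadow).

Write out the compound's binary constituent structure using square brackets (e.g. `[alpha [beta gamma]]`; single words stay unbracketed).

The outermost head in the paraphrase is "shield" (specifically "mule island lamp shield"), modified by "meadow midnight hawk".
Inside "meadow midnight hawk": head "hawk" (specifically "midnight hawk"), modifier "meadow".
Inside "midnight hawk": head "hawk", modifier "midnight".
Inside "mule island lamp shield": head "shield", modifier "mule island lamp".
Inside "mule island lamp": head "lamp" (specifically "island lamp"), modifier "mule".
Inside "island lamp": head "lamp", modifier "island".
So the structure is [[meadow [midnight hawk]] [[mule [island lamp]] shield]].

[[meadow [midnight hawk]] [[mule [island lamp]] shield]]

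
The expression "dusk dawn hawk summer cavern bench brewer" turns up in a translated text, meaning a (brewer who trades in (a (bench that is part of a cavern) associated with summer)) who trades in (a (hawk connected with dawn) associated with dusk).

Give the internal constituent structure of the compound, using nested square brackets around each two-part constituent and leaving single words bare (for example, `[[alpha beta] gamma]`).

Overall it is a kind of brewer (specifically "summer cavern bench brewer"); the modifier is "dusk dawn hawk".
"dusk dawn hawk" → head "hawk" (specifically "dawn hawk"), modifier "dusk".
"dawn hawk" → head "hawk", modifier "dawn".
"summer cavern bench brewer" → head "brewer", modifier "summer cavern bench".
"summer cavern bench" → head "bench" (specifically "cavern bench"), modifier "summer".
"cavern bench" → head "bench", modifier "cavern".
Putting it together: [[dusk [dawn hawk]] [[summer [cavern bench]] brewer]].

[[dusk [dawn hawk]] [[summer [cavern bench]] brewer]]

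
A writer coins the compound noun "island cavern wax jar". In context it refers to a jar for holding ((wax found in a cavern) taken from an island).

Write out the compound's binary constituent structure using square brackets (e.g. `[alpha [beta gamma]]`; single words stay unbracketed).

The outermost head in the paraphrase is "jar", modified by "island cavern wax".
"island cavern wax" → head "wax" (specifically "cavern wax"), modifier "island".
"cavern wax" → head "wax", modifier "cavern".
So the structure is [[island [cavern wax]] jar].

[[island [cavern wax]] jar]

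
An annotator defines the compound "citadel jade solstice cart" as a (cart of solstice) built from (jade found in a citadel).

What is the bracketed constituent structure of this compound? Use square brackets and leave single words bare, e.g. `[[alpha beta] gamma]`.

[[citadel jade] [solstice cart]]

Overall it is a kind of cart (specifically "solstice cart"); the modifier is "citadel jade".
Within "citadel jade", the head is "jade" and the modifier is "citadel".
Within "solstice cart", the head is "cart" and the modifier is "solstice".
Putting it together: [[citadel jade] [solstice cart]].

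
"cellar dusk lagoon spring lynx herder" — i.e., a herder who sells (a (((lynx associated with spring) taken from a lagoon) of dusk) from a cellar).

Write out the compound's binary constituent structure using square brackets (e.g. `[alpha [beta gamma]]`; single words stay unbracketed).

[[cellar [dusk [lagoon [spring lynx]]]] herder]

The outermost head in the paraphrase is "herder", modified by "cellar dusk lagoon spring lynx".
Within "cellar dusk lagoon spring lynx", the head is "lynx" (specifically "dusk lagoon spring lynx") and the modifier is "cellar".
Within "dusk lagoon spring lynx", the head is "lynx" (specifically "lagoon spring lynx") and the modifier is "dusk".
Within "lagoon spring lynx", the head is "lynx" (specifically "spring lynx") and the modifier is "lagoon".
Within "spring lynx", the head is "lynx" and the modifier is "spring".
Putting it together: [[cellar [dusk [lagoon [spring lynx]]]] herder].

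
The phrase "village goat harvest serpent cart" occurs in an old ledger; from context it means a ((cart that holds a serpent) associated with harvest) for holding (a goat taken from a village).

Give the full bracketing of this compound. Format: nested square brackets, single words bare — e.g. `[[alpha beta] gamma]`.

[[village goat] [harvest [serpent cart]]]

At the top level: head "cart" (specifically "harvest serpent cart"); modifier "village goat".
"village goat" → head "goat", modifier "village".
"harvest serpent cart" → head "cart" (specifically "serpent cart"), modifier "harvest".
"serpent cart" → head "cart", modifier "serpent".
Putting it together: [[village goat] [harvest [serpent cart]]].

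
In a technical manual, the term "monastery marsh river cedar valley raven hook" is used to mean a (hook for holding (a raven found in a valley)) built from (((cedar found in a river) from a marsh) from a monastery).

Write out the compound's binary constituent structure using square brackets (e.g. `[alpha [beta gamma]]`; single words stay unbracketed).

At the top level: head "hook" (specifically "valley raven hook"); modifier "monastery marsh river cedar".
Inside "monastery marsh river cedar": head "cedar" (specifically "marsh river cedar"), modifier "monastery".
Inside "marsh river cedar": head "cedar" (specifically "river cedar"), modifier "marsh".
Inside "river cedar": head "cedar", modifier "river".
Inside "valley raven hook": head "hook", modifier "valley raven".
Inside "valley raven": head "raven", modifier "valley".
Putting it together: [[monastery [marsh [river cedar]]] [[valley raven] hook]].

[[monastery [marsh [river cedar]]] [[valley raven] hook]]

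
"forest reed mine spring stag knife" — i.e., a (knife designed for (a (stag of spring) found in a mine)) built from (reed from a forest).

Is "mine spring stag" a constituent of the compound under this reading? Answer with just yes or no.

yes

The paraphrase groups the words so that "mine spring stag" is one unit: it corresponds to a single parenthesized sub-phrase.
The full structure is [[forest reed] [[mine [spring stag]] knife]], in which [mine spring stag] is a constituent.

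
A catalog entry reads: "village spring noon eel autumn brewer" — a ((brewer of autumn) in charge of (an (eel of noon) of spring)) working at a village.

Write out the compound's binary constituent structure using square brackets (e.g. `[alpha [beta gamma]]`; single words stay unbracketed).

The outermost head in the paraphrase is "brewer" (specifically "spring noon eel autumn brewer"), modified by "village".
Inside "spring noon eel autumn brewer": head "brewer" (specifically "autumn brewer"), modifier "spring noon eel".
Inside "spring noon eel": head "eel" (specifically "noon eel"), modifier "spring".
Inside "noon eel": head "eel", modifier "noon".
Inside "autumn brewer": head "brewer", modifier "autumn".
So the structure is [village [[spring [noon eel]] [autumn brewer]]].

[village [[spring [noon eel]] [autumn brewer]]]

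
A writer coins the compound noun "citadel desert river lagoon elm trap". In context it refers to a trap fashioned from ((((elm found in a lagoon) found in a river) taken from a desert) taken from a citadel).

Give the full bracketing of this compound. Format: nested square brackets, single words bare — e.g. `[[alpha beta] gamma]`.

At the top level: head "trap"; modifier "citadel desert river lagoon elm".
Inside "citadel desert river lagoon elm": head "elm" (specifically "desert river lagoon elm"), modifier "citadel".
Inside "desert river lagoon elm": head "elm" (specifically "river lagoon elm"), modifier "desert".
Inside "river lagoon elm": head "elm" (specifically "lagoon elm"), modifier "river".
Inside "lagoon elm": head "elm", modifier "lagoon".
So the structure is [[citadel [desert [river [lagoon elm]]]] trap].

[[citadel [desert [river [lagoon elm]]]] trap]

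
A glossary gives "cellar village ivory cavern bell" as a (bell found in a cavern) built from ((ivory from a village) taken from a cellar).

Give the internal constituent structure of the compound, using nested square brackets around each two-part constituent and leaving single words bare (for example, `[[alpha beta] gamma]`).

At the top level: head "bell" (specifically "cavern bell"); modifier "cellar village ivory".
Inside "cellar village ivory": head "ivory" (specifically "village ivory"), modifier "cellar".
Inside "village ivory": head "ivory", modifier "village".
Inside "cavern bell": head "bell", modifier "cavern".
Assembled: [[cellar [village ivory]] [cavern bell]].

[[cellar [village ivory]] [cavern bell]]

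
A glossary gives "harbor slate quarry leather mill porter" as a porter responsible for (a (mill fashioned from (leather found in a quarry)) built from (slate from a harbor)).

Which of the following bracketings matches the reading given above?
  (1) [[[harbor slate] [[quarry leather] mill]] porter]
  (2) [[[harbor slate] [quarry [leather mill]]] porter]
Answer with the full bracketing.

[[[harbor slate] [[quarry leather] mill]] porter]

The paraphrase's head is the "porter" part ("porter"); its modifier is "harbor slate quarry leather mill".
That top-level split, carried through the inner groups, gives [[[harbor slate] [[quarry leather] mill]] porter].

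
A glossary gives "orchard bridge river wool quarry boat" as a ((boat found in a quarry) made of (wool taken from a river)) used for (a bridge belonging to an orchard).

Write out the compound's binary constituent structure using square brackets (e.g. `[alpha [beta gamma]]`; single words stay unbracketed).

The outermost head in the paraphrase is "boat" (specifically "river wool quarry boat"), modified by "orchard bridge".
Inside "orchard bridge": head "bridge", modifier "orchard".
Inside "river wool quarry boat": head "boat" (specifically "quarry boat"), modifier "river wool".
Inside "river wool": head "wool", modifier "river".
Inside "quarry boat": head "boat", modifier "quarry".
Putting it together: [[orchard bridge] [[river wool] [quarry boat]]].

[[orchard bridge] [[river wool] [quarry boat]]]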